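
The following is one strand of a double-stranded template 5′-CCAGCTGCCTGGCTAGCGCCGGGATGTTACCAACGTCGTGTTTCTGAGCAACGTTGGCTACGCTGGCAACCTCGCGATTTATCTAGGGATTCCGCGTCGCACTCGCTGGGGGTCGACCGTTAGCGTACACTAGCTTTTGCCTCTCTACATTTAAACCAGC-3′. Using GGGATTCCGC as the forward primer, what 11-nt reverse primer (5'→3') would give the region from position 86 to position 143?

5'-GAGGCAAAAGC-3'

The product's 3' end on the top strand is position 143.
The reverse primer anneals to the top strand over positions 133–143, i.e. to GCTTTTGCCTC.
Its sequence written 5'→3' is the reverse complement: GAGGCAAAAGC.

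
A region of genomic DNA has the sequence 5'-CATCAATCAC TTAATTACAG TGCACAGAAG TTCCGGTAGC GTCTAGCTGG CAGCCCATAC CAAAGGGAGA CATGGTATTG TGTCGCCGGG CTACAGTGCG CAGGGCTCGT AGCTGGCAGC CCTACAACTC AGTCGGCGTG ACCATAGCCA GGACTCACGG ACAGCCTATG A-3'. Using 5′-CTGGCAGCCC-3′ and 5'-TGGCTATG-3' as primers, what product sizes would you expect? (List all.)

104 bp, 38 bp

The forward primer CTGGCAGCCC matches the top strand at positions 47–56, 113–122.
The reverse primer's reverse complement is CATAGCCA, matching at positions 143–150.
Each forward site pairs with the reverse site to give a product ending at position 150: sizes 104, 38 bp.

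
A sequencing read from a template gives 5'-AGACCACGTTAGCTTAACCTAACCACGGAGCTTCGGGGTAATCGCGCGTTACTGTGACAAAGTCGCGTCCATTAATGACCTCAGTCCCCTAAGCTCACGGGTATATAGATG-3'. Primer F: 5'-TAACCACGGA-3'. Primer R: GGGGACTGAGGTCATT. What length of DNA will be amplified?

Scanning the template, TAACCACGGA occurs at positions 20–29; this primer anneals to the bottom strand there with its 3' end pointing downstream.
Taking the reverse complement of GGGGACTGAGGTCATT gives AATGACCTCAGTCCCC, found at positions 74–89 on the template; the primer anneals here to the top strand with its 3' end pointing upstream.
Product length = (reverse-primer end) − (forward-primer start) + 1 = 89 − 20 + 1 = 70 bp.

70 bp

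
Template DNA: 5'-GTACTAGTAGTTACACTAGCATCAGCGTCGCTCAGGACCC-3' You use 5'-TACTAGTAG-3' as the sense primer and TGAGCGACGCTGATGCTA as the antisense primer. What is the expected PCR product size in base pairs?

Forward primer TACTAGTAG is found on the top strand at positions 2–10.
The reverse primer's reverse complement is TAGCATCAGCGTCGCTCA, which matches the template at positions 17–34.
The product runs from position 2 to position 34, so its length is 34 − 2 + 1 = 33 bp.

33 bp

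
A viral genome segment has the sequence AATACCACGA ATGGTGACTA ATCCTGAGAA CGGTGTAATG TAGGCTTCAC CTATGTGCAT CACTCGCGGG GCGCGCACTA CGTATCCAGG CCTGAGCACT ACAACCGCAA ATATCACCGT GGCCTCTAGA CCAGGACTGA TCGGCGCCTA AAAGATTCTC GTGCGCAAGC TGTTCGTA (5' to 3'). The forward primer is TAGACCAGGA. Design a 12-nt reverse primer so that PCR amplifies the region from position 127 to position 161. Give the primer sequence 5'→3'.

5'-CGAGAATCTTTT-3'

The product's 3' end on the top strand is position 161.
The reverse primer anneals to the top strand over positions 150–161, i.e. to AAAAGATTCTCG.
Its sequence written 5'→3' is the reverse complement: CGAGAATCTTTT.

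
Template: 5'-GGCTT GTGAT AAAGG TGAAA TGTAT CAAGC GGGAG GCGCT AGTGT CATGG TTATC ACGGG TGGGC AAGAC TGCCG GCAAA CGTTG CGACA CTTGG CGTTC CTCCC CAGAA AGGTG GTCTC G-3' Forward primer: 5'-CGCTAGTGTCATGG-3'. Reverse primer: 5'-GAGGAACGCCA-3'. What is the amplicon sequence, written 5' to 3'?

Scanning the template, CGCTAGTGTCATGG occurs at positions 37–50; this primer anneals to the bottom strand there with its 3' end pointing downstream.
Reverse complement of the reverse primer: TGGCGTTCCTC. This occurs on the top strand at positions 93–103.
The product is the template from position 37 through 103 (67 bp).

5'-CGCTAGTGTCATGGTTATCACGGGTGGGCAAGACTGCCGGCAAACGTTGCGACACTTGGCGTTCCTC-3'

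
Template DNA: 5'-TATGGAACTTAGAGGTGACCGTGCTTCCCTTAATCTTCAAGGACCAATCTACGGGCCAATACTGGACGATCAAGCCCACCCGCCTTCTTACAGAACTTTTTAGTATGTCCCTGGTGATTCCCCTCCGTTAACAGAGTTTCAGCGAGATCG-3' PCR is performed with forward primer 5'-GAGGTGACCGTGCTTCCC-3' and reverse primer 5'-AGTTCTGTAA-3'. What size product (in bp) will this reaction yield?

Scanning the template, GAGGTGACCGTGCTTCCC occurs at positions 12–29; this primer anneals to the bottom strand there with its 3' end pointing downstream.
The reverse primer's reverse complement is TTACAGAACT, which matches the template at positions 88–97.
Amplicon spans positions 12–97: 86 bp.

86 bp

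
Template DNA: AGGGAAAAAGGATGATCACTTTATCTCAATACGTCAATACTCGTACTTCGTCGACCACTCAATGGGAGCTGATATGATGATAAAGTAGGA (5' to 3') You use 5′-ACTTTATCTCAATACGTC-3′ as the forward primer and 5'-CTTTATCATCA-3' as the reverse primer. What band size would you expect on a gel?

68 bp

Forward primer ACTTTATCTCAATACGTC is found on the top strand at positions 18–35.
Reverse complement of the reverse primer: TGATGATAAAG. This occurs on the top strand at positions 75–85.
Product length = (reverse-primer end) − (forward-primer start) + 1 = 85 − 18 + 1 = 68 bp.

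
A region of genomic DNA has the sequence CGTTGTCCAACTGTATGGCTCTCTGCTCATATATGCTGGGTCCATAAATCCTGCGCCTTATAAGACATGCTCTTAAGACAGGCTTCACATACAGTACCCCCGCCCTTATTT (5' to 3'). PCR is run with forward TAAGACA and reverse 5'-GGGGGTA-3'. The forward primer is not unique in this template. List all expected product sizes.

The forward primer TAAGACA matches the top strand at positions 61–67, 74–80.
The reverse primer's reverse complement is TACCCCC, matching at positions 95–101.
Each forward site pairs with the reverse site to give a product ending at position 101: sizes 41, 28 bp.

41 bp, 28 bp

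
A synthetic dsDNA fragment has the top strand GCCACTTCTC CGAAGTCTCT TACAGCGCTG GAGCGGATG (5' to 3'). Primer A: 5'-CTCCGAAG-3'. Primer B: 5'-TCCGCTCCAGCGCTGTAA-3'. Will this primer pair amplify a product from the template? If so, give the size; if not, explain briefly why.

Primer A (CTCCGAAG) matches the top strand at positions 8–15; it acts as a forward primer.
Primer B's reverse complement is TTACAGCGCTGGAGCGGA, matching the top strand at positions 20–37; it acts as a reverse primer.
The 3' ends face each other across positions 8–37, giving a 30 bp product.

Yes — a 30 bp product.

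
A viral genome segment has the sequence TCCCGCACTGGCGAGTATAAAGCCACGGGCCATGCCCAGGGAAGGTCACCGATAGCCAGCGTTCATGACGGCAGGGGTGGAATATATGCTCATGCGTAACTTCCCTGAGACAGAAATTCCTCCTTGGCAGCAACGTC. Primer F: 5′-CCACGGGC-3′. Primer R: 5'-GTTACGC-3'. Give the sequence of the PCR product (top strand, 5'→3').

5'-CCACGGGCCATGCCCAGGGAAGGTCACCGATAGCCAGCGTTCATGACGGCAGGGGTGGAATATATGCTCATGCGTAAC-3'

The forward primer matches the template at positions 23–30.
Reverse complement of the reverse primer: GCGTAAC. This occurs on the top strand at positions 94–100.
The product is the template from position 23 through 100 (78 bp).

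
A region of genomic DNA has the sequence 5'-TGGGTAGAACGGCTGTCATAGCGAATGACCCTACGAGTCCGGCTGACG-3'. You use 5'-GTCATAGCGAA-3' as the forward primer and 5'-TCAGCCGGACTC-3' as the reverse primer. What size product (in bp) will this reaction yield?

Scanning the template, GTCATAGCGAA occurs at positions 15–25; this primer anneals to the bottom strand there with its 3' end pointing downstream.
The reverse primer's reverse complement is GAGTCCGGCTGA, which matches the template at positions 35–46.
Amplicon spans positions 15–46: 32 bp.

32 bp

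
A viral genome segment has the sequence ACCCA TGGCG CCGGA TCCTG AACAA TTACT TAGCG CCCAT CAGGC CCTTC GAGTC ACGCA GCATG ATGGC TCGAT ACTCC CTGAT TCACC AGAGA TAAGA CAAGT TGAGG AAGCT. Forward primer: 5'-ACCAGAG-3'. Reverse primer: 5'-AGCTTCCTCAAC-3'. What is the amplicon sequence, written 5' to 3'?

Forward primer ACCAGAG is found on the top strand at positions 88–94.
Taking the reverse complement of AGCTTCCTCAAC gives GTTGAGGAAGCT, found at positions 104–115 on the template; the primer anneals here to the top strand with its 3' end pointing upstream.
The product is the template from position 88 through 115 (28 bp).

5'-ACCAGAGATAAGACAAGTTGAGGAAGCT-3'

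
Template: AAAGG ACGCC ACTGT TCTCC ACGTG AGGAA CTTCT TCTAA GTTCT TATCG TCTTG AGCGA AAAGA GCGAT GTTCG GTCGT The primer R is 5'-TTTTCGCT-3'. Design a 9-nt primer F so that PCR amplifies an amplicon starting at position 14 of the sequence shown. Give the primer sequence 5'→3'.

The reverse primer's reverse complement AGCGAAAA matches the template at positions 56–63; the product starts at position 14.
The forward primer is identical to the top strand over positions 14–22: GTTCTCCAC.

5'-GTTCTCCAC-3'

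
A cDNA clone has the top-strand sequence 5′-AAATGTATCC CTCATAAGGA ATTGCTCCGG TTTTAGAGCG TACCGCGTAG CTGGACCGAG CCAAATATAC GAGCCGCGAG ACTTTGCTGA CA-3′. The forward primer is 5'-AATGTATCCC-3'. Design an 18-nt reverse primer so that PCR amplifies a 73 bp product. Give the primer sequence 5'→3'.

The forward primer binds at positions 2–11, so a 73 bp product ends at position 2 + 73 − 1 = 74.
The reverse primer anneals to the top strand over positions 57–74, i.e. to CGAGCCAAATATACGAGC.
Its sequence written 5'→3' is the reverse complement: GCTCGTATATTTGGCTCG.

5'-GCTCGTATATTTGGCTCG-3'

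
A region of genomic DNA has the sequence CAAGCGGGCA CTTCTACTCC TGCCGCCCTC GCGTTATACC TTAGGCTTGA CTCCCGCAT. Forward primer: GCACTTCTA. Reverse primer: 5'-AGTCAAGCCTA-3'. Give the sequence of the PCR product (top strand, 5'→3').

5'-GCACTTCTACTCCTGCCGCCCTCGCGTTATACCTTAGGCTTGACT-3'

Forward primer GCACTTCTA is found on the top strand at positions 8–16.
Taking the reverse complement of AGTCAAGCCTA gives TAGGCTTGACT, found at positions 42–52 on the template; the primer anneals here to the top strand with its 3' end pointing upstream.
The product is the template from position 8 through 52 (45 bp).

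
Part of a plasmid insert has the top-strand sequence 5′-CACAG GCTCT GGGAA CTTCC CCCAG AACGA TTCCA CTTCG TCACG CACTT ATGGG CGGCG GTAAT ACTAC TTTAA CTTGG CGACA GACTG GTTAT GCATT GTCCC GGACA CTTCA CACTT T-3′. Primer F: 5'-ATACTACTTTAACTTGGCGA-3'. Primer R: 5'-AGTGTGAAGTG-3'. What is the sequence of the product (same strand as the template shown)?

Scanning the template, ATACTACTTTAACTTGGCGA occurs at positions 64–83; this primer anneals to the bottom strand there with its 3' end pointing downstream.
Taking the reverse complement of AGTGTGAAGTG gives CACTTCACACT, found at positions 109–119 on the template; the primer anneals here to the top strand with its 3' end pointing upstream.
The product is the template from position 64 through 119 (56 bp).

5'-ATACTACTTTAACTTGGCGACAGACTGGTTATGCATTGTCCCGGACACTTCACACT-3'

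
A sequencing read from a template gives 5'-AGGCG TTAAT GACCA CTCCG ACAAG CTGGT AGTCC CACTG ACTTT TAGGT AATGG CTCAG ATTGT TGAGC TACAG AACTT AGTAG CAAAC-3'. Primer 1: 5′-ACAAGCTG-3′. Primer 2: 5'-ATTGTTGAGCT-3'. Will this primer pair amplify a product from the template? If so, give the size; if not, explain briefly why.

No product — both primers anneal to the same strand and extend in the same direction.

Primer 1 (ACAAGCTG) matches the top strand at positions 21–28 (3' end points downstream).
Primer 2 (ATTGTTGAGCT) also matches the top strand directly, at positions 61–71 — its reverse complement AGCTCAACAAT is not present.
Both primers anneal to the bottom strand with 3' ends pointing the same way, so neither can prime synthesis back toward the other.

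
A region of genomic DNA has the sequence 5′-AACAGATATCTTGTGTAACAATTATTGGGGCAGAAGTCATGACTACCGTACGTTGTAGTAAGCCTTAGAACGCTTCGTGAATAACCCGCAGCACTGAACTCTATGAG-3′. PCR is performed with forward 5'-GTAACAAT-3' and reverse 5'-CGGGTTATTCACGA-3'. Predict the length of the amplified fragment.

The forward primer matches the template at positions 15–22.
The reverse primer's reverse complement is TCGTGAATAACCCG, which matches the template at positions 75–88.
Product length = (reverse-primer end) − (forward-primer start) + 1 = 88 − 15 + 1 = 74 bp.

74 bp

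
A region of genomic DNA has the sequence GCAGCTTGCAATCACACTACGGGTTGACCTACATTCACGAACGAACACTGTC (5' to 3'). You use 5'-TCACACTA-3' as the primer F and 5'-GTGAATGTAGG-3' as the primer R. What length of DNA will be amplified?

27 bp

The forward primer matches the template at positions 12–19.
Reverse complement of the reverse primer: CCTACATTCAC. This occurs on the top strand at positions 28–38.
The product runs from position 12 to position 38, so its length is 38 − 12 + 1 = 27 bp.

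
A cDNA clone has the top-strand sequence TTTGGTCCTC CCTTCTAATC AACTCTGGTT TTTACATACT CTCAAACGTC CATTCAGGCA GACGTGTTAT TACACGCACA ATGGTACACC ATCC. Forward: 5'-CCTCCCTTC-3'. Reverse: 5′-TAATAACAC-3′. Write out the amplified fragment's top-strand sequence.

5'-CCTCCCTTCTAATCAACTCTGGTTTTTACATACTCTCAAACGTCCATTCAGGCAGACGTGTTATTA-3'

Forward primer CCTCCCTTC is found on the top strand at positions 7–15.
The reverse primer's reverse complement is GTGTTATTA, which matches the template at positions 64–72.
The product is the template from position 7 through 72 (66 bp).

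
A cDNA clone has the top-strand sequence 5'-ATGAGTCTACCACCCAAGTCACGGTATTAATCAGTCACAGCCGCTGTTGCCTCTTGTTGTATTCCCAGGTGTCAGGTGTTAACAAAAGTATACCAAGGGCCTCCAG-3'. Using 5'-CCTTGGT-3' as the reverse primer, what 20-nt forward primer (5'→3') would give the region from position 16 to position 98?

5'-AAGTCACGGTATTAATCAGT-3'

The reverse primer's reverse complement ACCAAGG matches the template at positions 92–98; the product starts at position 16.
The forward primer is identical to the top strand over positions 16–35: AAGTCACGGTATTAATCAGT.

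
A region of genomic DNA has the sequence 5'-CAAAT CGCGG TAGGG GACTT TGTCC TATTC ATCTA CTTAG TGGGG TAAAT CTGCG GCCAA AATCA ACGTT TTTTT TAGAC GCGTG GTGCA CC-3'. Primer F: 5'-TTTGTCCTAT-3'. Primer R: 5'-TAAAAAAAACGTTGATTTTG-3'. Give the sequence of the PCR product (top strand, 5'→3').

The forward primer matches the template at positions 19–28.
Reverse complement of the reverse primer: CAAAATCAACGTTTTTTTTA. This occurs on the top strand at positions 58–77.
The product is the template from position 19 through 77 (59 bp).

5'-TTTGTCCTATTCATCTACTTAGTGGGGTAAATCTGCGGCCAAAATCAACGTTTTTTTTA-3'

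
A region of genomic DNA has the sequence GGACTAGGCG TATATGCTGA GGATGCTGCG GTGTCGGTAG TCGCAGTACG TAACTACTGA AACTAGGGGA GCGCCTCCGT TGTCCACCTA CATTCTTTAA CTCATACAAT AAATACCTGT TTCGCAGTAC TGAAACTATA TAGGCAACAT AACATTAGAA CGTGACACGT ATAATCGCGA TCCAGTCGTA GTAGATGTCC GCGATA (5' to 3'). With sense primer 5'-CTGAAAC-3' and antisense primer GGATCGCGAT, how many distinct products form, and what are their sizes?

The forward primer CTGAAAC matches the top strand at positions 57–63, 130–136.
The reverse primer's reverse complement is ATCGCGATCC, matching at positions 174–183.
Each forward site pairs with the reverse site to give a product ending at position 183: sizes 127, 54 bp.

Two products: 127 bp, 54 bp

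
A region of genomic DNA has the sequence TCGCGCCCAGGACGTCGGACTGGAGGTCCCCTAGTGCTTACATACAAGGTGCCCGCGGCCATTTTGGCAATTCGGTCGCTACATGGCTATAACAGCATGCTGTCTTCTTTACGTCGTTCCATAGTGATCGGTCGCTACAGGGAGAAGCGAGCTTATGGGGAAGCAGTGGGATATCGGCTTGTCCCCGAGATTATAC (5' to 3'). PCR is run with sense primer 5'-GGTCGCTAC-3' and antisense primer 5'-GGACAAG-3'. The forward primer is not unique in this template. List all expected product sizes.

111 bp, 55 bp

The forward primer GGTCGCTAC matches the top strand at positions 74–82, 130–138.
The reverse primer's reverse complement is CTTGTCC, matching at positions 178–184.
Each forward site pairs with the reverse site to give a product ending at position 184: sizes 111, 55 bp.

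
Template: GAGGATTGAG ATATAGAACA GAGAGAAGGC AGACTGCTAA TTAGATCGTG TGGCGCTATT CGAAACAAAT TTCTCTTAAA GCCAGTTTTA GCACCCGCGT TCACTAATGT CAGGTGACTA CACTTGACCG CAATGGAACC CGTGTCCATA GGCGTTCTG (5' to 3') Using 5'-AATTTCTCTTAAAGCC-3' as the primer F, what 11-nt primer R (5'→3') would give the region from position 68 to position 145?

5'-ACACGGGTTCC-3'

The product's 3' end on the top strand is position 145.
The reverse primer anneals to the top strand over positions 135–145, i.e. to GGAACCCGTGT.
Its sequence written 5'→3' is the reverse complement: ACACGGGTTCC.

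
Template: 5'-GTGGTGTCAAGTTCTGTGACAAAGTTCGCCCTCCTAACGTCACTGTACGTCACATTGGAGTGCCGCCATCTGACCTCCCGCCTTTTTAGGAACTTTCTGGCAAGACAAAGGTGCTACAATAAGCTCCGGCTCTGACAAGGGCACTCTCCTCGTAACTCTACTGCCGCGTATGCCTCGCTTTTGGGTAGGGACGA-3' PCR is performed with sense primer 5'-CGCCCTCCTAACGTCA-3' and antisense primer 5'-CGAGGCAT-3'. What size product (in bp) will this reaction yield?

151 bp

Scanning the template, CGCCCTCCTAACGTCA occurs at positions 27–42; this primer anneals to the bottom strand there with its 3' end pointing downstream.
The reverse primer's reverse complement is ATGCCTCG, which matches the template at positions 170–177.
The product runs from position 27 to position 177, so its length is 177 − 27 + 1 = 151 bp.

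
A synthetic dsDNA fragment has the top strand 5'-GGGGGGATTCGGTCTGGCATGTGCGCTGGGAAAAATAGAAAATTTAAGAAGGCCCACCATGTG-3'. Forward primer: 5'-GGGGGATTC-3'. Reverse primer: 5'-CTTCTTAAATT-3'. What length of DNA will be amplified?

50 bp

The forward primer matches the template at positions 2–10.
The reverse primer's reverse complement is AATTTAAGAAG, which matches the template at positions 41–51.
Amplicon spans positions 2–51: 50 bp.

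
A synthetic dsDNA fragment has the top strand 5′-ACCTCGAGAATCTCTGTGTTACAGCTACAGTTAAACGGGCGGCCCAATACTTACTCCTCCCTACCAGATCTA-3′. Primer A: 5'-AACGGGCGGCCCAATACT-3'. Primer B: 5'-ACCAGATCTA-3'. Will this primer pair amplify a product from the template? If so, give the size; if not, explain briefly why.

Primer A (AACGGGCGGCCCAATACT) matches the top strand at positions 34–51 (3' end points downstream).
Primer B (ACCAGATCTA) also matches the top strand directly, at positions 63–72 — its reverse complement TAGATCTGGT is not present.
Both primers anneal to the bottom strand with 3' ends pointing the same way, so neither can prime synthesis back toward the other.

No product — both primers anneal to the same strand and extend in the same direction.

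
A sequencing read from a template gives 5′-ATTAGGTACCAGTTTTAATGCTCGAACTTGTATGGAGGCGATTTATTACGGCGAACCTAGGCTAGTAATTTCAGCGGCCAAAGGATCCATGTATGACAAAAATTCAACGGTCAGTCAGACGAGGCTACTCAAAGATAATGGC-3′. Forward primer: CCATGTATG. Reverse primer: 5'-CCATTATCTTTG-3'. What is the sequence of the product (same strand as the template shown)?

5'-CCATGTATGACAAAAATTCAACGGTCAGTCAGACGAGGCTACTCAAAGATAATGG-3'

Scanning the template, CCATGTATG occurs at positions 87–95; this primer anneals to the bottom strand there with its 3' end pointing downstream.
The reverse primer's reverse complement is CAAAGATAATGG, which matches the template at positions 130–141.
The product is the template from position 87 through 141 (55 bp).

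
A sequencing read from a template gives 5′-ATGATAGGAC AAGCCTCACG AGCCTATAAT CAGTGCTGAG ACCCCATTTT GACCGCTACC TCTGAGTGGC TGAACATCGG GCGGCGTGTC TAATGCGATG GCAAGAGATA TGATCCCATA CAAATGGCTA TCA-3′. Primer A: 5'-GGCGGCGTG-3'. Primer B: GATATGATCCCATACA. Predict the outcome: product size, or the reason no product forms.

No product — both primers anneal to the same strand and extend in the same direction.

Primer A (GGCGGCGTG) matches the top strand at positions 80–88 (3' end points downstream).
Primer B (GATATGATCCCATACA) also matches the top strand directly, at positions 107–122 — its reverse complement TGTATGGGATCATATC is not present.
Both primers anneal to the bottom strand with 3' ends pointing the same way, so neither can prime synthesis back toward the other.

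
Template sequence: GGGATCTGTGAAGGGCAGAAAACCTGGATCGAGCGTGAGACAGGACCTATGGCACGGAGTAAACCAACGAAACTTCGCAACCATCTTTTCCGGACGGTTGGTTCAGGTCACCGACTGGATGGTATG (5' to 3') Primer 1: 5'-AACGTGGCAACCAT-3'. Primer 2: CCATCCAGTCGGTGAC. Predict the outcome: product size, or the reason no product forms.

No product — primer 1 has no binding site in the template.

Primer 1 (AACGTGGCAACCAT) does not match the top strand, and its reverse complement ATGGTTGCCACGTT does not match either.
With no annealing site for primer 1, no amplification occurs.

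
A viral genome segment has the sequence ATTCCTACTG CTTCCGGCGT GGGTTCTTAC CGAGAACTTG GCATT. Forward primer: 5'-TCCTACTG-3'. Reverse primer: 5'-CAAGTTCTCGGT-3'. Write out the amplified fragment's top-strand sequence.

Scanning the template, TCCTACTG occurs at positions 3–10; this primer anneals to the bottom strand there with its 3' end pointing downstream.
Reverse complement of the reverse primer: ACCGAGAACTTG. This occurs on the top strand at positions 29–40.
The product is the template from position 3 through 40 (38 bp).

5'-TCCTACTGCTTCCGGCGTGGGTTCTTACCGAGAACTTG-3'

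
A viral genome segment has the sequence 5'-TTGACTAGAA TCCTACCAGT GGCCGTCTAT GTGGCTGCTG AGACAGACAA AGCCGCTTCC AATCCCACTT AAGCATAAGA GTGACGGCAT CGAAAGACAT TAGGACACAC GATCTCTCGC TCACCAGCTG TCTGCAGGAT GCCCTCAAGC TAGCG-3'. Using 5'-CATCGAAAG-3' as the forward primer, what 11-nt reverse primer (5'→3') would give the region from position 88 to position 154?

5'-GCTAGCTTGAG-3'

The product's 3' end on the top strand is position 154.
The reverse primer anneals to the top strand over positions 144–154, i.e. to CTCAAGCTAGC.
Its sequence written 5'→3' is the reverse complement: GCTAGCTTGAG.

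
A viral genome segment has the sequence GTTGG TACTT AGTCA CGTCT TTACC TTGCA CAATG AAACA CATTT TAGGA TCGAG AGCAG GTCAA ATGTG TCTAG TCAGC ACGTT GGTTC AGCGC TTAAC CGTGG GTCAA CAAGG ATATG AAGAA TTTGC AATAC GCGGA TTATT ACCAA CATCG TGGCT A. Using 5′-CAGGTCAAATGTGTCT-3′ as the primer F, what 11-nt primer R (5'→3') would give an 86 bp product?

5'-TAATCCGCGTA-3'

The forward primer binds at positions 58–73, so an 86 bp product ends at position 58 + 86 − 1 = 143.
The reverse primer anneals to the top strand over positions 133–143, i.e. to TACGCGGATTA.
Its sequence written 5'→3' is the reverse complement: TAATCCGCGTA.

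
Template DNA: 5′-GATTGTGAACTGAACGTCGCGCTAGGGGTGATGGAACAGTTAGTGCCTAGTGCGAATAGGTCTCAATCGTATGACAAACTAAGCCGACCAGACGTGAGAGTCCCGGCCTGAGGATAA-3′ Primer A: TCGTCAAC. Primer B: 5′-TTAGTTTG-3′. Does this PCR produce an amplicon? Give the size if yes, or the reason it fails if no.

No product — primer A has no binding site in the template.

Primer A (TCGTCAAC) does not match the top strand, and its reverse complement GTTGACGA does not match either.
With no annealing site for primer A, no amplification occurs.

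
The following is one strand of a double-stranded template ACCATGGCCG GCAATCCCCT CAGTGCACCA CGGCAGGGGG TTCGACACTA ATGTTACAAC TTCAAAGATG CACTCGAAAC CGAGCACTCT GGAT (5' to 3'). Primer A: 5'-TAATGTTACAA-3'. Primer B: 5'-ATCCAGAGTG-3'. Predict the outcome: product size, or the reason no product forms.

Primer A (TAATGTTACAA) matches the top strand at positions 49–59; it acts as a forward primer.
Primer B's reverse complement is CACTCTGGAT, matching the top strand at positions 85–94; it acts as a reverse primer.
The 3' ends face each other across positions 49–94, giving a 46 bp product.

Yes — a 46 bp product.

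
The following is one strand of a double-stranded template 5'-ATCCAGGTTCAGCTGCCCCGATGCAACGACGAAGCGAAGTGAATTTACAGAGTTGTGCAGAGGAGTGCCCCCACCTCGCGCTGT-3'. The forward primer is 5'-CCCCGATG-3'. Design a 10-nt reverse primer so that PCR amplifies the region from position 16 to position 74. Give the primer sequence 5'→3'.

5'-GTGGGGGCAC-3'

The product's 3' end on the top strand is position 74.
The reverse primer anneals to the top strand over positions 65–74, i.e. to GTGCCCCCAC.
Its sequence written 5'→3' is the reverse complement: GTGGGGGCAC.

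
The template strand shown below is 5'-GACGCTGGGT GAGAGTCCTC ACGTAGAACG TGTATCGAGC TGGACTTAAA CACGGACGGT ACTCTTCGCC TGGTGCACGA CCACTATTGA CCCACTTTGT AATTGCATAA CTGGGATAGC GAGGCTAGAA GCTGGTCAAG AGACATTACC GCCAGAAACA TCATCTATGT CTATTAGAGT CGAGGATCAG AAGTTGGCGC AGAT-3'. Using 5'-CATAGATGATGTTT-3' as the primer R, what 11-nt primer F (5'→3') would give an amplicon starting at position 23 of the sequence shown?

5'-GTAGAACGTGT-3'

The reverse primer's reverse complement AAACATCATCTATG matches the template at positions 156–169; the product starts at position 23.
The forward primer is identical to the top strand over positions 23–33: GTAGAACGTGT.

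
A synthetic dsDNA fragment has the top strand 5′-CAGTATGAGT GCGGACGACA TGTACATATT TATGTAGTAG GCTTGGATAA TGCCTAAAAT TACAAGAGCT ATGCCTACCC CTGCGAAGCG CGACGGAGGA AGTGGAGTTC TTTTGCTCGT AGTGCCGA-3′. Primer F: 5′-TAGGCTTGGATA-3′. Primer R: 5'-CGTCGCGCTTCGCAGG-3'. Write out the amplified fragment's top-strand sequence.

Scanning the template, TAGGCTTGGATA occurs at positions 38–49; this primer anneals to the bottom strand there with its 3' end pointing downstream.
Taking the reverse complement of CGTCGCGCTTCGCAGG gives CCTGCGAAGCGCGACG, found at positions 80–95 on the template; the primer anneals here to the top strand with its 3' end pointing upstream.
The product is the template from position 38 through 95 (58 bp).

5'-TAGGCTTGGATAATGCCTAAAATTACAAGAGCTATGCCTACCCCTGCGAAGCGCGACG-3'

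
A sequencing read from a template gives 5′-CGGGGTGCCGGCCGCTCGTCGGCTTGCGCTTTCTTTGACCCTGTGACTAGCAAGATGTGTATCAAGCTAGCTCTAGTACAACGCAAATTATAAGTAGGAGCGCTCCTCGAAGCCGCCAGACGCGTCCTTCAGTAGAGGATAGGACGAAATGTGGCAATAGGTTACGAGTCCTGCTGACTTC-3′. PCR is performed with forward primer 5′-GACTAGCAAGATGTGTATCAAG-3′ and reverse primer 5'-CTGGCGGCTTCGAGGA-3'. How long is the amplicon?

75 bp

Scanning the template, GACTAGCAAGATGTGTATCAAG occurs at positions 45–66; this primer anneals to the bottom strand there with its 3' end pointing downstream.
Reverse complement of the reverse primer: TCCTCGAAGCCGCCAG. This occurs on the top strand at positions 104–119.
The product runs from position 45 to position 119, so its length is 119 − 45 + 1 = 75 bp.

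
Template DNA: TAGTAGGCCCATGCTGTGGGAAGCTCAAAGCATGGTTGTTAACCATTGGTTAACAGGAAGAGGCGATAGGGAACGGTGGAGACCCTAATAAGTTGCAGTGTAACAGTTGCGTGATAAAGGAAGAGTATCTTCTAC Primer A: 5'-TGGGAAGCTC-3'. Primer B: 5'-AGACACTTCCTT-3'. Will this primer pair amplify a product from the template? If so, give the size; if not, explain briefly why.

Primer B (AGACACTTCCTT) does not match the top strand, and its reverse complement AAGGAAGTGTCT does not match either.
With no annealing site for primer B, no amplification occurs.

No product — primer B has no binding site in the template.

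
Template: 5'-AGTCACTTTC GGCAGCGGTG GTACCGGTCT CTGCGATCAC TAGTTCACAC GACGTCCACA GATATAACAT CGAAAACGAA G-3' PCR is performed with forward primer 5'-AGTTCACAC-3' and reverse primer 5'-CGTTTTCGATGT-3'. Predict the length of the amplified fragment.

37 bp

The forward primer matches the template at positions 42–50.
The reverse primer's reverse complement is ACATCGAAAACG, which matches the template at positions 67–78.
The product runs from position 42 to position 78, so its length is 78 − 42 + 1 = 37 bp.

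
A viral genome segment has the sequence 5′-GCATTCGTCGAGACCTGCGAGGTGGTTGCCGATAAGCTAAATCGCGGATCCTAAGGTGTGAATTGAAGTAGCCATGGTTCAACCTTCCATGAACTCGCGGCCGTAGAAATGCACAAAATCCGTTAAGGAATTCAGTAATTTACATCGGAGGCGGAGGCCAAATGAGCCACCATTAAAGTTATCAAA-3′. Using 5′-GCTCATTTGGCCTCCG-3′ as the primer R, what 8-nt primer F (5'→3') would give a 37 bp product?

The reverse primer's reverse complement CGGAGGCCAAATGAGC matches the template at positions 152–167, so the product ends at position 167.
A 37 bp product then starts at position 167 − 37 + 1 = 131.
The forward primer is identical to the top strand there: TTCAGTAA.

5'-TTCAGTAA-3'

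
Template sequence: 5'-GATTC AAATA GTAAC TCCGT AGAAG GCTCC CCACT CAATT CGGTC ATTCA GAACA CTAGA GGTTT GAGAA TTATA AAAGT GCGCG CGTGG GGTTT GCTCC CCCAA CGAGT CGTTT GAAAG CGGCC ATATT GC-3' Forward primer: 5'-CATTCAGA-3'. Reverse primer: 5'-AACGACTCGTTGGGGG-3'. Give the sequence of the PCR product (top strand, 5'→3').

5'-CATTCAGAACACTAGAGGTTTGAGAATTATAAAAGTGCGCGCGTGGGGTTTGCTCCCCCAACGAGTCGTT-3'

The forward primer matches the template at positions 45–52.
The reverse primer's reverse complement is CCCCCAACGAGTCGTT, which matches the template at positions 99–114.
The product is the template from position 45 through 114 (70 bp).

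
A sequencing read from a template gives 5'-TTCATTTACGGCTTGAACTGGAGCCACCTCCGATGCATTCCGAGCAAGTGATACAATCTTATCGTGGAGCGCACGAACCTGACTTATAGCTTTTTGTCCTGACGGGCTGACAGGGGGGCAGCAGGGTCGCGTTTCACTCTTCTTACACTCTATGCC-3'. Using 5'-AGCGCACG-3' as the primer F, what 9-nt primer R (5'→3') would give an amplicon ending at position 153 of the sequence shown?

The forward primer binds at positions 68–75; the product's 3' end on the top strand is position 153.
The reverse primer anneals to the top strand over positions 145–153, i.e. to ACACTCTAT.
Its sequence written 5'→3' is the reverse complement: ATAGAGTGT.

5'-ATAGAGTGT-3'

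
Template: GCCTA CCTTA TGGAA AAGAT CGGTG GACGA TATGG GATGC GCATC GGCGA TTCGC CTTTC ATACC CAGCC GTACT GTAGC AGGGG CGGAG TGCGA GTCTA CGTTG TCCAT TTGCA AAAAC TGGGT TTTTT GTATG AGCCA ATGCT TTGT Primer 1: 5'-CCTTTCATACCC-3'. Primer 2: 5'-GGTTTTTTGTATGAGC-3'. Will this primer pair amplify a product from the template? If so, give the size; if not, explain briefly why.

No product — both primers anneal to the same strand and extend in the same direction.

Primer 1 (CCTTTCATACCC) matches the top strand at positions 55–66 (3' end points downstream).
Primer 2 (GGTTTTTTGTATGAGC) also matches the top strand directly, at positions 123–138 — its reverse complement GCTCATACAAAAAACC is not present.
Both primers anneal to the bottom strand with 3' ends pointing the same way, so neither can prime synthesis back toward the other.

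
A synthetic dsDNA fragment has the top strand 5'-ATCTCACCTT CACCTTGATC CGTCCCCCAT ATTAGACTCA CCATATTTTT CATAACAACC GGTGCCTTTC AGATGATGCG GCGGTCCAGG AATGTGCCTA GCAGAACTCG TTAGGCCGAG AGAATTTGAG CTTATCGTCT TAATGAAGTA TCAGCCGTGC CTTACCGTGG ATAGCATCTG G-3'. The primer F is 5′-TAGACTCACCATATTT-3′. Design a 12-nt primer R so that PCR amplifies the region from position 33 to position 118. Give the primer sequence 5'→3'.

5'-CGGCCTAACGAG-3'

The product's 3' end on the top strand is position 118.
The reverse primer anneals to the top strand over positions 107–118, i.e. to CTCGTTAGGCCG.
Its sequence written 5'→3' is the reverse complement: CGGCCTAACGAG.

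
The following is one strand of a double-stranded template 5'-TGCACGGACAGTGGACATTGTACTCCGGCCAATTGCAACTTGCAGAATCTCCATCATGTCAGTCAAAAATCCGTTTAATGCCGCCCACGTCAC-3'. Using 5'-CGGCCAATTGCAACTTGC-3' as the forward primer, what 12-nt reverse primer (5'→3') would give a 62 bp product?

5'-TGGGCGGCATTA-3'

The forward primer binds at positions 26–43, so a 62 bp product ends at position 26 + 62 − 1 = 87.
The reverse primer anneals to the top strand over positions 76–87, i.e. to TAATGCCGCCCA.
Its sequence written 5'→3' is the reverse complement: TGGGCGGCATTA.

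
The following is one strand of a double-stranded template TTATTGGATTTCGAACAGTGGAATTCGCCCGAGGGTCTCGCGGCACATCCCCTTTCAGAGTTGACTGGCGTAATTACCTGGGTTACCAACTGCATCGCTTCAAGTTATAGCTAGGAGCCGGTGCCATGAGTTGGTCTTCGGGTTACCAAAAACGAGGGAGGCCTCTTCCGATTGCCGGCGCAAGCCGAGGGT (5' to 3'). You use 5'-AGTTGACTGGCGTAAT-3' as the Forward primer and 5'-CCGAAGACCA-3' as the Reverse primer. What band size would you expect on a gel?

The forward primer matches the template at positions 59–74.
Taking the reverse complement of CCGAAGACCA gives TGGTCTTCGG, found at positions 132–141 on the template; the primer anneals here to the top strand with its 3' end pointing upstream.
Amplicon spans positions 59–141: 83 bp.

83 bp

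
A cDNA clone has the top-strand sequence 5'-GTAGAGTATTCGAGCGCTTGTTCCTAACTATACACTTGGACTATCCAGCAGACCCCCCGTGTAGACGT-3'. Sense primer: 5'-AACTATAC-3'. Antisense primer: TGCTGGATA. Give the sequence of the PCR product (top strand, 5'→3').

Scanning the template, AACTATAC occurs at positions 26–33; this primer anneals to the bottom strand there with its 3' end pointing downstream.
The reverse primer's reverse complement is TATCCAGCA, which matches the template at positions 42–50.
The product is the template from position 26 through 50 (25 bp).

5'-AACTATACACTTGGACTATCCAGCA-3'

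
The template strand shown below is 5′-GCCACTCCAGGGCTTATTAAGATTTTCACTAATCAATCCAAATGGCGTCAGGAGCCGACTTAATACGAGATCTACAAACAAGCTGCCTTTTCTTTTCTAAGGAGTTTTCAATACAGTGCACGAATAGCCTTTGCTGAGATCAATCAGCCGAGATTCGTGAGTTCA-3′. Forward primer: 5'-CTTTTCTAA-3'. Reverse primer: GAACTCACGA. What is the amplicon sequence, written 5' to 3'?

5'-CTTTTCTAAGGAGTTTTCAATACAGTGCACGAATAGCCTTTGCTGAGATCAATCAGCCGAGATTCGTGAGTTC-3'

Forward primer CTTTTCTAA is found on the top strand at positions 92–100.
Reverse complement of the reverse primer: TCGTGAGTTC. This occurs on the top strand at positions 155–164.
The product is the template from position 92 through 164 (73 bp).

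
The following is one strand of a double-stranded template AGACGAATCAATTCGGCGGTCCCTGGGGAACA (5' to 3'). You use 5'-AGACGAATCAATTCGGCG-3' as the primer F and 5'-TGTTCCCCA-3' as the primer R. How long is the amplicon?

32 bp

Forward primer AGACGAATCAATTCGGCG is found on the top strand at positions 1–18.
The reverse primer's reverse complement is TGGGGAACA, which matches the template at positions 24–32.
The product runs from position 1 to position 32, so its length is 32 − 1 + 1 = 32 bp.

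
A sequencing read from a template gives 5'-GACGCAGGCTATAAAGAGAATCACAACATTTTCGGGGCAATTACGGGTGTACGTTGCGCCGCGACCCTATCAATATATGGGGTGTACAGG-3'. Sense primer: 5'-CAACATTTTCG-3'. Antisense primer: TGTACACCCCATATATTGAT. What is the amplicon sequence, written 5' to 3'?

Forward primer CAACATTTTCG is found on the top strand at positions 24–34.
The reverse primer's reverse complement is ATCAATATATGGGGTGTACA, which matches the template at positions 69–88.
The product is the template from position 24 through 88 (65 bp).

5'-CAACATTTTCGGGGCAATTACGGGTGTACGTTGCGCCGCGACCCTATCAATATATGGGGTGTACA-3'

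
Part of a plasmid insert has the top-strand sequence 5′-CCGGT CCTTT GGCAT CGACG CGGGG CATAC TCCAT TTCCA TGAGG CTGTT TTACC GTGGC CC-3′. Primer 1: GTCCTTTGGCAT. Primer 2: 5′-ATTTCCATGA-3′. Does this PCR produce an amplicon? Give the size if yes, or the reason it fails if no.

No product — both primers anneal to the same strand and extend in the same direction.

Primer 1 (GTCCTTTGGCAT) matches the top strand at positions 4–15 (3' end points downstream).
Primer 2 (ATTTCCATGA) also matches the top strand directly, at positions 34–43 — its reverse complement TCATGGAAAT is not present.
Both primers anneal to the bottom strand with 3' ends pointing the same way, so neither can prime synthesis back toward the other.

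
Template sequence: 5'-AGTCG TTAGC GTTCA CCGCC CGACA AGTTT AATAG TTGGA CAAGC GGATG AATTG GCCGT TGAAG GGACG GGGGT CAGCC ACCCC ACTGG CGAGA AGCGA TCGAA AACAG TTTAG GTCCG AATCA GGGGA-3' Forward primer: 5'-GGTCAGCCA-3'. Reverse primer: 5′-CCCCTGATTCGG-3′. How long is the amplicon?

57 bp

The forward primer matches the template at positions 73–81.
The reverse primer's reverse complement is CCGAATCAGGGG, which matches the template at positions 118–129.
The product runs from position 73 to position 129, so its length is 129 − 73 + 1 = 57 bp.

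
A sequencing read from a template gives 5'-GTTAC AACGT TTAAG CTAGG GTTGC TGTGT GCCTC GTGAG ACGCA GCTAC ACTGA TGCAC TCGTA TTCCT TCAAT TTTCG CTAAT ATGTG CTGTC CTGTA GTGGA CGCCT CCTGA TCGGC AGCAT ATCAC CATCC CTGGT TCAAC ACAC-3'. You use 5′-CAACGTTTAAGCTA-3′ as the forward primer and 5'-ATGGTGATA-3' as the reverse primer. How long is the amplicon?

The forward primer matches the template at positions 5–18.
The reverse primer's reverse complement is TATCACCAT, which matches the template at positions 125–133.
Amplicon spans positions 5–133: 129 bp.

129 bp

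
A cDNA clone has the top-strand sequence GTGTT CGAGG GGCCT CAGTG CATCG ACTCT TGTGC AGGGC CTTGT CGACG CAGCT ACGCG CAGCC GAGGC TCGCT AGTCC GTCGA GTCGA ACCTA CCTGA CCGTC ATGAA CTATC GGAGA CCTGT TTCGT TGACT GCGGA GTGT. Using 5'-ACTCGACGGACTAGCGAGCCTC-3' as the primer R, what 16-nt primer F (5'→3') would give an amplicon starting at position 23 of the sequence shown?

5'-TCGACTCTTGTGCAGG-3'

The reverse primer's reverse complement GAGGCTCGCTAGTCCGTCGAGT matches the template at positions 66–87; the product starts at position 23.
The forward primer is identical to the top strand over positions 23–38: TCGACTCTTGTGCAGG.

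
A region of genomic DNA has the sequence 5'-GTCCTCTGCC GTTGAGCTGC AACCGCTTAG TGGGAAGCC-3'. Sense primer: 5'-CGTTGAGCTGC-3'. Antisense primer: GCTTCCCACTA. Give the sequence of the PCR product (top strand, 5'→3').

The forward primer matches the template at positions 10–20.
Reverse complement of the reverse primer: TAGTGGGAAGC. This occurs on the top strand at positions 28–38.
The product is the template from position 10 through 38 (29 bp).

5'-CGTTGAGCTGCAACCGCTTAGTGGGAAGC-3'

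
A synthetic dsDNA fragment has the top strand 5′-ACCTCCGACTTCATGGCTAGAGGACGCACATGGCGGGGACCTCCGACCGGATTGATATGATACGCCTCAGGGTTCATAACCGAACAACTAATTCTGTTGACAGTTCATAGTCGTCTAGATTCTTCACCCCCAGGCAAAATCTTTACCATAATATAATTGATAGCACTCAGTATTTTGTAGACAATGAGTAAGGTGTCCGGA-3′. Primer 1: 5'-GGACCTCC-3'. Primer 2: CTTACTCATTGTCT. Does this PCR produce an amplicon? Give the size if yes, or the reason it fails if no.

Primer 1 (GGACCTCC) matches the top strand at positions 37–44; it acts as a forward primer.
Primer 2's reverse complement is AGACAATGAGTAAG, matching the top strand at positions 179–192; it acts as a reverse primer.
The 3' ends face each other across positions 37–192, giving a 156 bp product.

Yes — a 156 bp product.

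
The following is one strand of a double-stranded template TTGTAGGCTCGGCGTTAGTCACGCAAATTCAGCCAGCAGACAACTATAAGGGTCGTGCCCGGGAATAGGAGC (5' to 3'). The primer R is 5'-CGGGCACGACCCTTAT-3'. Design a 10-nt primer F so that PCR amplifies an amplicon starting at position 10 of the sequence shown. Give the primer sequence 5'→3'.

The reverse primer's reverse complement ATAAGGGTCGTGCCCG matches the template at positions 46–61; the product starts at position 10.
The forward primer is identical to the top strand over positions 10–19: CGGCGTTAGT.

5'-CGGCGTTAGT-3'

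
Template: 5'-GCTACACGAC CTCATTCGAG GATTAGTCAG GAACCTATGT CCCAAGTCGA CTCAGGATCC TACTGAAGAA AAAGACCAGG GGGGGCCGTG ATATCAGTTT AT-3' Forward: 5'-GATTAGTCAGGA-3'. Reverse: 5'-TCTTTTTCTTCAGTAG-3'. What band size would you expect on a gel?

55 bp

The forward primer matches the template at positions 21–32.
Reverse complement of the reverse primer: CTACTGAAGAAAAAGA. This occurs on the top strand at positions 60–75.
Product length = (reverse-primer end) − (forward-primer start) + 1 = 75 − 21 + 1 = 55 bp.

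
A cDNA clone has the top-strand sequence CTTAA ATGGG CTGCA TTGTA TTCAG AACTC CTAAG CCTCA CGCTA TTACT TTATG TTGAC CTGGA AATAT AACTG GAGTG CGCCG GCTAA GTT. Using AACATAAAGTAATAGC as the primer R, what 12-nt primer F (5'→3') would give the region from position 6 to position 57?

5'-ATGGGCTGCATT-3'

The reverse primer's reverse complement GCTATTACTTTATGTT matches the template at positions 42–57; the product starts at position 6.
The forward primer is identical to the top strand over positions 6–17: ATGGGCTGCATT.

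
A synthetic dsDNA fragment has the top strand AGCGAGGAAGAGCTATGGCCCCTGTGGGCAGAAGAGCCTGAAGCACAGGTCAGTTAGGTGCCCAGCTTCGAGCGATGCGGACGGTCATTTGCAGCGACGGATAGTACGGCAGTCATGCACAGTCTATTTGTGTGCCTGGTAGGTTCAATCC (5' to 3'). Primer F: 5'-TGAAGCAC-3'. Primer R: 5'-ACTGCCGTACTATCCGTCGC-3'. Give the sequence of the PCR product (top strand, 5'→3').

5'-TGAAGCACAGGTCAGTTAGGTGCCCAGCTTCGAGCGATGCGGACGGTCATTTGCAGCGACGGATAGTACGGCAGT-3'

Forward primer TGAAGCAC is found on the top strand at positions 39–46.
Taking the reverse complement of ACTGCCGTACTATCCGTCGC gives GCGACGGATAGTACGGCAGT, found at positions 94–113 on the template; the primer anneals here to the top strand with its 3' end pointing upstream.
The product is the template from position 39 through 113 (75 bp).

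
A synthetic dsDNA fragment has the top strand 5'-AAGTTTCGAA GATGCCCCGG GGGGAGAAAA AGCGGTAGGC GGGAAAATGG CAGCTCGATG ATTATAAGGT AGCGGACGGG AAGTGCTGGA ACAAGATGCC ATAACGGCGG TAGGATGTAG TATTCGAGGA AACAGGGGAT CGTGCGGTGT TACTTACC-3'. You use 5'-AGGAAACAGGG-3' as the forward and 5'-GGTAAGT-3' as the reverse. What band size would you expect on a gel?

Scanning the template, AGGAAACAGGG occurs at positions 127–137; this primer anneals to the bottom strand there with its 3' end pointing downstream.
The reverse primer's reverse complement is ACTTACC, which matches the template at positions 152–158.
Product length = (reverse-primer end) − (forward-primer start) + 1 = 158 − 127 + 1 = 32 bp.

32 bp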